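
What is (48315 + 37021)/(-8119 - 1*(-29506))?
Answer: 85336/21387 ≈ 3.9901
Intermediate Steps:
(48315 + 37021)/(-8119 - 1*(-29506)) = 85336/(-8119 + 29506) = 85336/21387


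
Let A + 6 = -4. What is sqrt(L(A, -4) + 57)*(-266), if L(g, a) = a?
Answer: -266*sqrt(53) ≈ -1936.5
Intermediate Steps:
A = -10 (A = -6 - 4 = -10)
sqrt(L(A, -4) + 57)*(-266) = sqrt(-4 + 57)*(-266) = sqrt(53)*(-266) = -266*sqrt(53)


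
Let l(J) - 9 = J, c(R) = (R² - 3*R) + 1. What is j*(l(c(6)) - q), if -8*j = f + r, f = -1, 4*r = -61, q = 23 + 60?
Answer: -3575/32 ≈ -111.72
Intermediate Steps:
c(R) = 1 + R² - 3*R
q = 83
r = -61/4 (r = (¼)*(-61) = -61/4 ≈ -15.250)
l(J) = 9 + J
j = 65/32 (j = -(-1 - 61/4)/8 = -⅛*(-65/4) = 65/32 ≈ 2.0313)
j*(l(c(6)) - q) = 65*((9 + (1 + 6² - 3*6)) - 1*83)/32 = 65*((9 + (1 + 36 - 18)) - 83)/32 = 65*((9 + 19) - 83)/32 = 65*(28 - 83)/32 = (65/32)*(-55) = -3575/32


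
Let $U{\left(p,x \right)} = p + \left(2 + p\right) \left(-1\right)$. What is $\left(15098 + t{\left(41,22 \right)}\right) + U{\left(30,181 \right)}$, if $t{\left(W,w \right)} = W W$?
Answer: $16777$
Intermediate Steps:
$t{\left(W,w \right)} = W^{2}$
$U{\left(p,x \right)} = -2$ ($U{\left(p,x \right)} = p - \left(2 + p\right) = -2$)
$\left(15098 + t{\left(41,22 \right)}\right) + U{\left(30,181 \right)} = \left(15098 + 41^{2}\right) - 2 = \left(15098 + 1681\right) - 2 = 16779 - 2 = 16777$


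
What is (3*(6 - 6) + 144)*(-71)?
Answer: -10224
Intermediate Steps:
(3*(6 - 6) + 144)*(-71) = (3*0 + 144)*(-71) = (0 + 144)*(-71) = 144*(-71) = -10224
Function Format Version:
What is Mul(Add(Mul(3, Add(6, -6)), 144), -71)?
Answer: -10224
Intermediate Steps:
Mul(Add(Mul(3, Add(6, -6)), 144), -71) = Mul(Add(Mul(3, 0), 144), -71) = Mul(Add(0, 144), -71) = Mul(144, -71) = -10224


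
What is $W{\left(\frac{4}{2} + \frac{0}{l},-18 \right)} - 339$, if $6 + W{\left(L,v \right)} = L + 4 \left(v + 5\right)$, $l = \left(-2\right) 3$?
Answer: $-395$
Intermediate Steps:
$l = -6$
$W{\left(L,v \right)} = 14 + L + 4 v$ ($W{\left(L,v \right)} = -6 + \left(L + 4 \left(v + 5\right)\right) = -6 + \left(L + 4 \left(5 + v\right)\right) = -6 + \left(L + \left(20 + 4 v\right)\right) = -6 + \left(20 + L + 4 v\right) = 14 + L + 4 v$)
$W{\left(\frac{4}{2} + \frac{0}{l},-18 \right)} - 339 = \left(14 + \left(\frac{4}{2} + \frac{0}{-6}\right) + 4 \left(-18\right)\right) - 339 = \left(14 + \left(4 \cdot \frac{1}{2} + 0 \left(- \frac{1}{6}\right)\right) - 72\right) - 339 = \left(14 + \left(2 + 0\right) - 72\right) - 339 = \left(14 + 2 - 72\right) - 339 = -56 - 339 = -395$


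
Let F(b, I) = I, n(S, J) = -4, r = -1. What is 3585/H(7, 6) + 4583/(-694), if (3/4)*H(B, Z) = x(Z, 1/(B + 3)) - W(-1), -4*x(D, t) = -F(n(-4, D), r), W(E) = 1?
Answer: -1497377/694 ≈ -2157.6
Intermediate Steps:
x(D, t) = -1/4 (x(D, t) = -(-1)*(-1)/4 = -1/4*1 = -1/4)
H(B, Z) = -5/3 (H(B, Z) = 4*(-1/4 - 1*1)/3 = 4*(-1/4 - 1)/3 = (4/3)*(-5/4) = -5/3)
3585/H(7, 6) + 4583/(-694) = 3585/(-5/3) + 4583/(-694) = 3585*(-3/5) + 4583*(-1/694) = -2151 - 4583/694 = -1497377/694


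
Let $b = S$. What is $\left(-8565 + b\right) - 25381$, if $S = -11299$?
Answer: $-45245$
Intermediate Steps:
$b = -11299$
$\left(-8565 + b\right) - 25381 = \left(-8565 - 11299\right) - 25381 = -19864 - 25381 = -45245$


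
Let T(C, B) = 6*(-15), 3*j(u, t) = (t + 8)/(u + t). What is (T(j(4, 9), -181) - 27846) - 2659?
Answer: -30595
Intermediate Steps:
j(u, t) = (8 + t)/(3*(t + u)) (j(u, t) = ((t + 8)/(u + t))/3 = ((8 + t)/(t + u))/3 = (8 + t)/(3*(t + u)))
T(C, B) = -90
(T(j(4, 9), -181) - 27846) - 2659 = (-90 - 27846) - 2659 = -27936 - 2659 = -30595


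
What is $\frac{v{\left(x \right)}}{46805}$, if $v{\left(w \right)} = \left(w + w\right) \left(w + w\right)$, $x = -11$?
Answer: $\frac{44}{4255} \approx 0.010341$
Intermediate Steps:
$v{\left(w \right)} = 4 w^{2}$ ($v{\left(w \right)} = 2 w 2 w = 4 w^{2}$)
$\frac{v{\left(x \right)}}{46805} = \frac{4 \left(-11\right)^{2}}{46805} = 4 \cdot 121 \cdot \frac{1}{46805} = 484 \cdot \frac{1}{46805} = \frac{44}{4255}$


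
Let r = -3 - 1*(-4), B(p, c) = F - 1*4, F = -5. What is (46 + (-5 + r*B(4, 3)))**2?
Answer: 1024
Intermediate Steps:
B(p, c) = -9 (B(p, c) = -5 - 1*4 = -5 - 4 = -9)
r = 1 (r = -3 + 4 = 1)
(46 + (-5 + r*B(4, 3)))**2 = (46 + (-5 + 1*(-9)))**2 = (46 + (-5 - 9))**2 = (46 - 14)**2 = 32**2 = 1024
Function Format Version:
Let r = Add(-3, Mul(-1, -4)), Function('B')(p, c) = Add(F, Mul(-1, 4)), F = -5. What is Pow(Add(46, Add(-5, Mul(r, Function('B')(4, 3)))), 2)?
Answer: 1024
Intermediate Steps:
Function('B')(p, c) = -9 (Function('B')(p, c) = Add(-5, Mul(-1, 4)) = Add(-5, -4) = -9)
r = 1 (r = Add(-3, 4) = 1)
Pow(Add(46, Add(-5, Mul(r, Function('B')(4, 3)))), 2) = Pow(Add(46, Add(-5, Mul(1, -9))), 2) = Pow(Add(46, Add(-5, -9)), 2) = Pow(Add(46, -14), 2) = Pow(32, 2) = 1024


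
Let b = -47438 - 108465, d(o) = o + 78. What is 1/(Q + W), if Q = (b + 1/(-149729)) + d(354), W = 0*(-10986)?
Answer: -149729/23278517360 ≈ -6.4321e-6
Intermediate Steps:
d(o) = 78 + o
b = -155903
W = 0
Q = -23278517360/149729 (Q = (-155903 + 1/(-149729)) + (78 + 354) = (-155903 - 1/149729) + 432 = -23343200288/149729 + 432 = -23278517360/149729 ≈ -1.5547e+5)
1/(Q + W) = 1/(-23278517360/149729 + 0) = 1/(-23278517360/149729) = -149729/23278517360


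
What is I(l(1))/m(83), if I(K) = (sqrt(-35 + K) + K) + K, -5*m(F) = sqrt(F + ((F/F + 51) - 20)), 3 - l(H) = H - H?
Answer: -6*sqrt(115)/23 - 4*I*sqrt(230)/23 ≈ -2.7975 - 2.6375*I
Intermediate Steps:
l(H) = 3 (l(H) = 3 - (H - H) = 3 - 1*0 = 3 + 0 = 3)
m(F) = -sqrt(32 + F)/5 (m(F) = -sqrt(F + ((F/F + 51) - 20))/5 = -sqrt(F + ((1 + 51) - 20))/5 = -sqrt(F + (52 - 20))/5 = -sqrt(F + 32)/5 = -sqrt(32 + F)/5)
I(K) = sqrt(-35 + K) + 2*K (I(K) = (K + sqrt(-35 + K)) + K = sqrt(-35 + K) + 2*K)
I(l(1))/m(83) = (sqrt(-35 + 3) + 2*3)/((-sqrt(32 + 83)/5)) = (sqrt(-32) + 6)/((-sqrt(115)/5)) = (4*I*sqrt(2) + 6)*(-sqrt(115)/23) = (6 + 4*I*sqrt(2))*(-sqrt(115)/23) = -sqrt(115)*(6 + 4*I*sqrt(2))/23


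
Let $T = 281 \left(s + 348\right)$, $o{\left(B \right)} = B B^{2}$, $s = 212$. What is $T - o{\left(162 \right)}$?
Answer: $-4094168$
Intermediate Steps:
$o{\left(B \right)} = B^{3}$
$T = 157360$ ($T = 281 \left(212 + 348\right) = 281 \cdot 560 = 157360$)
$T - o{\left(162 \right)} = 157360 - 162^{3} = 157360 - 4251528 = -4094168$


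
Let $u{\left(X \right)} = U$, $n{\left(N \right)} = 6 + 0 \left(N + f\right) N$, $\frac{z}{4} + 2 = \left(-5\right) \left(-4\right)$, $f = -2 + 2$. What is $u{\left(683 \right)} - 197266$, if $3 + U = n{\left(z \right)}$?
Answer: $-197263$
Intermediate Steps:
$f = 0$
$z = 72$ ($z = -8 + 4 \left(\left(-5\right) \left(-4\right)\right) = -8 + 4 \cdot 20 = -8 + 80 = 72$)
$n{\left(N \right)} = 6$ ($n{\left(N \right)} = 6 + 0 \left(N + 0\right) N = 6 + 0 N N = 6 + 0 N = 6 + 0 = 6$)
$U = 3$ ($U = -3 + 6 = 3$)
$u{\left(X \right)} = 3$
$u{\left(683 \right)} - 197266 = 3 - 197266 = -197263$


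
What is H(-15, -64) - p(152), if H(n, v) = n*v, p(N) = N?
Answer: 808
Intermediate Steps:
H(-15, -64) - p(152) = -15*(-64) - 1*152 = 960 - 152 = 808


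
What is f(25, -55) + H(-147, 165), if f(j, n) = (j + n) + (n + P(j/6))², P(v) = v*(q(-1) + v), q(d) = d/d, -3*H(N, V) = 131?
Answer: 1356553/1296 ≈ 1046.7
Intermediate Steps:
H(N, V) = -131/3 (H(N, V) = -⅓*131 = -131/3)
q(d) = 1
P(v) = v*(1 + v)
f(j, n) = j + n + (n + j*(1 + j/6)/6)² (f(j, n) = (j + n) + (n + (j/6)*(1 + j/6))² = (j + n) + (n + j*(1 + j/6)/6)² = j + n + (n + j*(1 + j/6)/6)²)
f(25, -55) + H(-147, 165) = (25 - 55 + (36*(-55) + 25*(6 + 25))²/1296) - 131/3 = (25 - 55 + (-1980 + 25*31)²/1296) - 131/3 = (25 - 55 + (-1980 + 775)²/1296) - 131/3 = (25 - 55 + (1/1296)*(-1205)²) - 131/3 = (25 - 55 + (1/1296)*1452025) - 131/3 = (25 - 55 + 1452025/1296) - 131/3 = 1413145/1296 - 131/3 = 1356553/1296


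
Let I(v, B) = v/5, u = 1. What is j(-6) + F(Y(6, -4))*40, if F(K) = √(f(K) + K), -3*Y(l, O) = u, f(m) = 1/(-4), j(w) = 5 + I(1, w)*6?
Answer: 31/5 + 20*I*√21/3 ≈ 6.2 + 30.551*I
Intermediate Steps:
I(v, B) = v/5 (I(v, B) = v*(⅕) = v/5)
j(w) = 31/5 (j(w) = 5 + ((⅕)*1)*6 = 5 + (⅕)*6 = 5 + 6/5 = 31/5)
f(m) = -¼
Y(l, O) = -⅓ (Y(l, O) = -⅓*1 = -⅓)
F(K) = √(-¼ + K)
j(-6) + F(Y(6, -4))*40 = 31/5 + (√(-1 + 4*(-⅓))/2)*40 = 31/5 + (√(-1 - 4/3)/2)*40 = 31/5 + (√(-7/3)/2)*40 = 31/5 + ((I*√21/3)/2)*40 = 31/5 + (I*√21/6)*40 = 31/5 + 20*I*√21/3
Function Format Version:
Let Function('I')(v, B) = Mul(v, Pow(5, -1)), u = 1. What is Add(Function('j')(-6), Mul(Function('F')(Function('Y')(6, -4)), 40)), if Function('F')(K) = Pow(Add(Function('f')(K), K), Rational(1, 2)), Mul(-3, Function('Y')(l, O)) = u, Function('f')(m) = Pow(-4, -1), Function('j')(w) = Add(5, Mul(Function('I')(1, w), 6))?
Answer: Add(Rational(31, 5), Mul(Rational(20, 3), I, Pow(21, Rational(1, 2)))) ≈ Add(6.2000, Mul(30.551, I))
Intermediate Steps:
Function('I')(v, B) = Mul(Rational(1, 5), v) (Function('I')(v, B) = Mul(v, Rational(1, 5)) = Mul(Rational(1, 5), v))
Function('j')(w) = Rational(31, 5) (Function('j')(w) = Add(5, Mul(Mul(Rational(1, 5), 1), 6)) = Add(5, Mul(Rational(1, 5), 6)) = Add(5, Rational(6, 5)) = Rational(31, 5))
Function('f')(m) = Rational(-1, 4)
Function('Y')(l, O) = Rational(-1, 3) (Function('Y')(l, O) = Mul(Rational(-1, 3), 1) = Rational(-1, 3))
Function('F')(K) = Pow(Add(Rational(-1, 4), K), Rational(1, 2))
Add(Function('j')(-6), Mul(Function('F')(Function('Y')(6, -4)), 40)) = Add(Rational(31, 5), Mul(Mul(Rational(1, 2), Pow(Add(-1, Mul(4, Rational(-1, 3))), Rational(1, 2))), 40)) = Add(Rational(31, 5), Mul(Mul(Rational(1, 2), Pow(Add(-1, Rational(-4, 3)), Rational(1, 2))), 40)) = Add(Rational(31, 5), Mul(Mul(Rational(1, 2), Pow(Rational(-7, 3), Rational(1, 2))), 40)) = Add(Rational(31, 5), Mul(Mul(Rational(1, 2), Mul(Rational(1, 3), I, Pow(21, Rational(1, 2)))), 40)) = Add(Rational(31, 5), Mul(Mul(Rational(1, 6), I, Pow(21, Rational(1, 2))), 40)) = Add(Rational(31, 5), Mul(Rational(20, 3), I, Pow(21, Rational(1, 2))))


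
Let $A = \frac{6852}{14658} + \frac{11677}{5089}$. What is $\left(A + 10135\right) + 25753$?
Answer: $\frac{63744182675}{1776061} \approx 35891.0$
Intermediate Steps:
$A = \frac{4905507}{1776061}$ ($A = 6852 \cdot \frac{1}{14658} + 11677 \cdot \frac{1}{5089} = \frac{1142}{2443} + \frac{11677}{5089} = \frac{4905507}{1776061} \approx 2.762$)
$\left(A + 10135\right) + 25753 = \left(\frac{4905507}{1776061} + 10135\right) + 25753 = \frac{18005283742}{1776061} + 25753 = \frac{63744182675}{1776061}$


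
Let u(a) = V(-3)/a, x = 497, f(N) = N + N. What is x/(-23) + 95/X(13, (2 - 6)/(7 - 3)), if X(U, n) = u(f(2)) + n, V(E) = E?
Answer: -12219/161 ≈ -75.894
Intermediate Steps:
f(N) = 2*N
u(a) = -3/a
X(U, n) = -¾ + n (X(U, n) = -3/(2*2) + n = -3/4 + n = -3*¼ + n = -¾ + n)
x/(-23) + 95/X(13, (2 - 6)/(7 - 3)) = 497/(-23) + 95/(-¾ + (2 - 6)/(7 - 3)) = 497*(-1/23) + 95/(-¾ - 4/4) = -497/23 + 95/(-¾ - 4*¼) = -497/23 + 95/(-¾ - 1) = -497/23 + 95/(-7/4) = -497/23 + 95*(-4/7) = -497/23 - 380/7 = -12219/161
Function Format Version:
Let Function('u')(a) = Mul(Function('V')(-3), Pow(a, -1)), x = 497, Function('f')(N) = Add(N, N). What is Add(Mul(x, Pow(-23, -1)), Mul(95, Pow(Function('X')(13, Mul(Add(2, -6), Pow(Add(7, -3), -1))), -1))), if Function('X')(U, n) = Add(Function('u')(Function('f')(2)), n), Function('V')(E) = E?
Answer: Rational(-12219, 161) ≈ -75.894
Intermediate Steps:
Function('f')(N) = Mul(2, N)
Function('u')(a) = Mul(-3, Pow(a, -1))
Function('X')(U, n) = Add(Rational(-3, 4), n) (Function('X')(U, n) = Add(Mul(-3, Pow(Mul(2, 2), -1)), n) = Add(Mul(-3, Pow(4, -1)), n) = Add(Mul(-3, Rational(1, 4)), n) = Add(Rational(-3, 4), n))
Add(Mul(x, Pow(-23, -1)), Mul(95, Pow(Function('X')(13, Mul(Add(2, -6), Pow(Add(7, -3), -1))), -1))) = Add(Mul(497, Pow(-23, -1)), Mul(95, Pow(Add(Rational(-3, 4), Mul(Add(2, -6), Pow(Add(7, -3), -1))), -1))) = Add(Mul(497, Rational(-1, 23)), Mul(95, Pow(Add(Rational(-3, 4), Mul(-4, Pow(4, -1))), -1))) = Add(Rational(-497, 23), Mul(95, Pow(Add(Rational(-3, 4), Mul(-4, Rational(1, 4))), -1))) = Add(Rational(-497, 23), Mul(95, Pow(Add(Rational(-3, 4), -1), -1))) = Add(Rational(-497, 23), Mul(95, Pow(Rational(-7, 4), -1))) = Add(Rational(-497, 23), Mul(95, Rational(-4, 7))) = Add(Rational(-497, 23), Rational(-380, 7)) = Rational(-12219, 161)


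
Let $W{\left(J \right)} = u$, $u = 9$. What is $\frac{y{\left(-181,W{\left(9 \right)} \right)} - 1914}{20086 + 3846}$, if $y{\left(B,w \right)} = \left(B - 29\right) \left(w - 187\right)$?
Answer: $\frac{17733}{11966} \approx 1.4819$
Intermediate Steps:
$W{\left(J \right)} = 9$
$y{\left(B,w \right)} = \left(-187 + w\right) \left(-29 + B\right)$ ($y{\left(B,w \right)} = \left(-29 + B\right) \left(-187 + w\right) = \left(-187 + w\right) \left(-29 + B\right)$)
$\frac{y{\left(-181,W{\left(9 \right)} \right)} - 1914}{20086 + 3846} = \frac{\left(5423 - -33847 - 261 - 1629\right) - 1914}{20086 + 3846} = \frac{\left(5423 + 33847 - 261 - 1629\right) - 1914}{23932} = \left(37380 - 1914\right) \frac{1}{23932} = 35466 \cdot \frac{1}{23932} = \frac{17733}{11966}$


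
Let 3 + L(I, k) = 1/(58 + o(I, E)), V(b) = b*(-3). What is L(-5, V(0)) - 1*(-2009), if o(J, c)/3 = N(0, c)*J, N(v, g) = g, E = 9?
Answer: 154461/77 ≈ 2006.0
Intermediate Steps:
V(b) = -3*b
o(J, c) = 3*J*c (o(J, c) = 3*(c*J) = 3*(J*c) = 3*J*c)
L(I, k) = -3 + 1/(58 + 27*I) (L(I, k) = -3 + 1/(58 + 3*I*9) = -3 + 1/(58 + 27*I))
L(-5, V(0)) - 1*(-2009) = (-173 - 81*(-5))/(58 + 27*(-5)) - 1*(-2009) = (-173 + 405)/(58 - 135) + 2009 = 232/(-77) + 2009 = -1/77*232 + 2009 = -232/77 + 2009 = 154461/77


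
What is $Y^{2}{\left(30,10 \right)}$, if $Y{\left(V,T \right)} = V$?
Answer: $900$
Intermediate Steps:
$Y^{2}{\left(30,10 \right)} = 30^{2} = 900$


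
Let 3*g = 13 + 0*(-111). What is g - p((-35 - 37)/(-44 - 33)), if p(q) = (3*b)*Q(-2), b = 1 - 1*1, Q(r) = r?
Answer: 13/3 ≈ 4.3333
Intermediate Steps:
b = 0 (b = 1 - 1 = 0)
g = 13/3 (g = (13 + 0*(-111))/3 = (13 + 0)/3 = (⅓)*13 = 13/3 ≈ 4.3333)
p(q) = 0 (p(q) = (3*0)*(-2) = 0*(-2) = 0)
g - p((-35 - 37)/(-44 - 33)) = 13/3 - 1*0 = 13/3 + 0 = 13/3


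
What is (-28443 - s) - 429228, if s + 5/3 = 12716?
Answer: -1411156/3 ≈ -4.7039e+5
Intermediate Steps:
s = 38143/3 (s = -5/3 + 12716 = 38143/3 ≈ 12714.)
(-28443 - s) - 429228 = (-28443 - 1*38143/3) - 429228 = (-28443 - 38143/3) - 429228 = -123472/3 - 429228 = -1411156/3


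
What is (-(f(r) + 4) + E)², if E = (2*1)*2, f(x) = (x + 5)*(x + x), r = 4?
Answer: 5184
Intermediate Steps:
f(x) = 2*x*(5 + x) (f(x) = (5 + x)*(2*x) = 2*x*(5 + x))
E = 4 (E = 2*2 = 4)
(-(f(r) + 4) + E)² = (-(2*4*(5 + 4) + 4) + 4)² = (-(2*4*9 + 4) + 4)² = (-(72 + 4) + 4)² = (-1*76 + 4)² = (-76 + 4)² = (-72)² = 5184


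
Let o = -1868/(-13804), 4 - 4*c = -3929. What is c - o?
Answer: 13570915/13804 ≈ 983.11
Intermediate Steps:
c = 3933/4 (c = 1 - 1/4*(-3929) = 1 + 3929/4 = 3933/4 ≈ 983.25)
o = 467/3451 (o = -1868*(-1/13804) = 467/3451 ≈ 0.13532)
c - o = 3933/4 - 1*467/3451 = 3933/4 - 467/3451 = 13570915/13804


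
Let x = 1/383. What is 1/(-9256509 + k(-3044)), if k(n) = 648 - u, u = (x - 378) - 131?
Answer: -383/3544799817 ≈ -1.0805e-7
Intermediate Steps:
x = 1/383 ≈ 0.0026110
u = -194946/383 (u = (1/383 - 378) - 131 = -144773/383 - 131 = -194946/383 ≈ -509.00)
k(n) = 443130/383 (k(n) = 648 - 1*(-194946/383) = 648 + 194946/383 = 443130/383)
1/(-9256509 + k(-3044)) = 1/(-9256509 + 443130/383) = 1/(-3544799817/383) = -383/3544799817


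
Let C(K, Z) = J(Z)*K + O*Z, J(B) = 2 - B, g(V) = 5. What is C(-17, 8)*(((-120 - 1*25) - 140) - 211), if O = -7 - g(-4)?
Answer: -2976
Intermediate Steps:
O = -12 (O = -7 - 1*5 = -7 - 5 = -12)
C(K, Z) = -12*Z + K*(2 - Z) (C(K, Z) = (2 - Z)*K - 12*Z = K*(2 - Z) - 12*Z = -12*Z + K*(2 - Z))
C(-17, 8)*(((-120 - 1*25) - 140) - 211) = (-12*8 - 1*(-17)*(-2 + 8))*(((-120 - 1*25) - 140) - 211) = (-96 - 1*(-17)*6)*(((-120 - 25) - 140) - 211) = (-96 + 102)*((-145 - 140) - 211) = 6*(-285 - 211) = 6*(-496) = -2976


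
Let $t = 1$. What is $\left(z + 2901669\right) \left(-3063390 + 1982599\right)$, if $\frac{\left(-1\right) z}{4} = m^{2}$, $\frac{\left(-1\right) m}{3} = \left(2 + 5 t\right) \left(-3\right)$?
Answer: $-3118939102263$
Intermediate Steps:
$m = 63$ ($m = - 3 \left(2 + 5 \cdot 1\right) \left(-3\right) = - 3 \left(2 + 5\right) \left(-3\right) = - 3 \cdot 7 \left(-3\right) = \left(-3\right) \left(-21\right) = 63$)
$z = -15876$ ($z = - 4 \cdot 63^{2} = \left(-4\right) 3969 = -15876$)
$\left(z + 2901669\right) \left(-3063390 + 1982599\right) = \left(-15876 + 2901669\right) \left(-3063390 + 1982599\right) = 2885793 \left(-1080791\right) = -3118939102263$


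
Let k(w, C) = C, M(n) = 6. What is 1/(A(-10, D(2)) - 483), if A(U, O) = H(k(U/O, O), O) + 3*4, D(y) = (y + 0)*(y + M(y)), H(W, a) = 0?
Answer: -1/471 ≈ -0.0021231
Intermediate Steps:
D(y) = y*(6 + y) (D(y) = (y + 0)*(y + 6) = y*(6 + y))
A(U, O) = 12 (A(U, O) = 0 + 3*4 = 0 + 12 = 12)
1/(A(-10, D(2)) - 483) = 1/(12 - 483) = 1/(-471) = -1/471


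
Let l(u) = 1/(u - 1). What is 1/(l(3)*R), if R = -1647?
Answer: -2/1647 ≈ -0.0012143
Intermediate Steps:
l(u) = 1/(-1 + u)
1/(l(3)*R) = 1/(-1647/(-1 + 3)) = 1/(-1647/2) = -2/1647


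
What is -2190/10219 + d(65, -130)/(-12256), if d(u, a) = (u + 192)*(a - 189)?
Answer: 810943637/125244064 ≈ 6.4749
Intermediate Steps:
d(u, a) = (-189 + a)*(192 + u) (d(u, a) = (192 + u)*(-189 + a) = (-189 + a)*(192 + u))
-2190/10219 + d(65, -130)/(-12256) = -2190/10219 + (-36288 - 189*65 + 192*(-130) - 130*65)/(-12256) = -2190*1/10219 + (-36288 - 12285 - 24960 - 8450)*(-1/12256) = -2190/10219 - 81983*(-1/12256) = -2190/10219 + 81983/12256 = 810943637/125244064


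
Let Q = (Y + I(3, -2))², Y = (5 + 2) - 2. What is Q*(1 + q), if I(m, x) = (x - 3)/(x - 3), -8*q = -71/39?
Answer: 1149/26 ≈ 44.192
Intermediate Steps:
q = 71/312 (q = -(-71)/(8*39) = -⅛*(-71/39) = 71/312 ≈ 0.22756)
Y = 5 (Y = 7 - 2 = 5)
I(m, x) = 1 (I(m, x) = (-3 + x)/(-3 + x) = 1)
Q = 36 (Q = (5 + 1)² = 6² = 36)
Q*(1 + q) = 36*(1 + 71/312) = 36*(383/312) = 1149/26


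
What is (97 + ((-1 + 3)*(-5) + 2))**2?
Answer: 7921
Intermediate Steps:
(97 + ((-1 + 3)*(-5) + 2))**2 = (97 + (2*(-5) + 2))**2 = (97 + (-10 + 2))**2 = (97 - 8)**2 = 89**2 = 7921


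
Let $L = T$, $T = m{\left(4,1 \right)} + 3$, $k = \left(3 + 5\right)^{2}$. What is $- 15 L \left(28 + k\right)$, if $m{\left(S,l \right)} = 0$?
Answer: $-4140$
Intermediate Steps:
$k = 64$ ($k = 8^{2} = 64$)
$T = 3$ ($T = 0 + 3 = 3$)
$L = 3$
$- 15 L \left(28 + k\right) = - 15 \cdot 3 \left(28 + 64\right) = - 15 \cdot 3 \cdot 92 = \left(-15\right) 276 = -4140$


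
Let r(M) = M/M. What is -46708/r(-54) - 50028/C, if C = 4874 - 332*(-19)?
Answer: -261169442/5591 ≈ -46713.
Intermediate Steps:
r(M) = 1
C = 11182 (C = 4874 - 1*(-6308) = 4874 + 6308 = 11182)
-46708/r(-54) - 50028/C = -46708/1 - 50028/11182 = -46708*1 - 50028*1/11182 = -46708 - 25014/5591 = -261169442/5591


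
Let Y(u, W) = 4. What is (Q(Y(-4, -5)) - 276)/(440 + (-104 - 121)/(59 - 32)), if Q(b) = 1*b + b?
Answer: -804/1295 ≈ -0.62085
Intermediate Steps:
Q(b) = 2*b (Q(b) = b + b = 2*b)
(Q(Y(-4, -5)) - 276)/(440 + (-104 - 121)/(59 - 32)) = (2*4 - 276)/(440 + (-104 - 121)/(59 - 32)) = (8 - 276)/(440 - 225/27) = -268/(440 - 225*1/27) = -268/(440 - 25/3) = -268/1295/3 = -268*3/1295 = -804/1295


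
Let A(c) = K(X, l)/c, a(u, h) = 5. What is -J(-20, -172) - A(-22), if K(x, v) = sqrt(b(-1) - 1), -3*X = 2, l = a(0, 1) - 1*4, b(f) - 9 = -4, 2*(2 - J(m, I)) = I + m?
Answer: -1077/11 ≈ -97.909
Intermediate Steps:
J(m, I) = 2 - I/2 - m/2 (J(m, I) = 2 - (I + m)/2 = 2 + (-I/2 - m/2) = 2 - I/2 - m/2)
b(f) = 5 (b(f) = 9 - 4 = 5)
l = 1 (l = 5 - 1*4 = 5 - 4 = 1)
X = -2/3 (X = -1/3*2 = -2/3 ≈ -0.66667)
K(x, v) = 2 (K(x, v) = sqrt(5 - 1) = sqrt(4) = 2)
A(c) = 2/c
-J(-20, -172) - A(-22) = -(2 - 1/2*(-172) - 1/2*(-20)) - 2/(-22) = -(2 + 86 + 10) - 2*(-1)/22 = -1*98 - 1*(-1/11) = -98 + 1/11 = -1077/11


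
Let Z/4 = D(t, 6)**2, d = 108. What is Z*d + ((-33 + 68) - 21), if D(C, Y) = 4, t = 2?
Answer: 6926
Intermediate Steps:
Z = 64 (Z = 4*4**2 = 4*16 = 64)
Z*d + ((-33 + 68) - 21) = 64*108 + ((-33 + 68) - 21) = 6912 + (35 - 21) = 6912 + 14 = 6926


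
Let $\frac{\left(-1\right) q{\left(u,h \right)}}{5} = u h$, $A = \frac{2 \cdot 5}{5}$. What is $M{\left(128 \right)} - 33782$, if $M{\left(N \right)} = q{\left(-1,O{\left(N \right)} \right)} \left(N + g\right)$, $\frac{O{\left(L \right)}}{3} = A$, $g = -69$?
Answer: $-32012$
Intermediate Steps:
$A = 2$ ($A = 10 \cdot \frac{1}{5} = 2$)
$O{\left(L \right)} = 6$ ($O{\left(L \right)} = 3 \cdot 2 = 6$)
$q{\left(u,h \right)} = - 5 h u$ ($q{\left(u,h \right)} = - 5 u h = - 5 h u$)
$M{\left(N \right)} = -2070 + 30 N$ ($M{\left(N \right)} = \left(-5\right) 6 \left(-1\right) \left(N - 69\right) = 30 \left(-69 + N\right) = -2070 + 30 N$)
$M{\left(128 \right)} - 33782 = \left(-2070 + 30 \cdot 128\right) - 33782 = \left(-2070 + 3840\right) - 33782 = 1770 - 33782 = -32012$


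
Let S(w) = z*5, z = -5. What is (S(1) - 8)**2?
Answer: 1089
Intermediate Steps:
S(w) = -25 (S(w) = -5*5 = -25)
(S(1) - 8)**2 = (-25 - 8)**2 = (-33)**2 = 1089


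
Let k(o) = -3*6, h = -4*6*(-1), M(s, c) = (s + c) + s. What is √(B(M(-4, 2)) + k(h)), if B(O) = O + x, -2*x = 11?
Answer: I*√118/2 ≈ 5.4314*I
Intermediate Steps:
x = -11/2 (x = -½*11 = -11/2 ≈ -5.5000)
M(s, c) = c + 2*s (M(s, c) = (c + s) + s = c + 2*s)
B(O) = -11/2 + O (B(O) = O - 11/2 = -11/2 + O)
h = 24 (h = -24*(-1) = 24)
k(o) = -18
√(B(M(-4, 2)) + k(h)) = √((-11/2 + (2 + 2*(-4))) - 18) = √((-11/2 + (2 - 8)) - 18) = √((-11/2 - 6) - 18) = √(-23/2 - 18) = √(-59/2) = I*√118/2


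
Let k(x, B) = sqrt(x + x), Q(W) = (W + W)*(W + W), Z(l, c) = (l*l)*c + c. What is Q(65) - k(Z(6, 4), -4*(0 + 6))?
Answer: 16900 - 2*sqrt(74) ≈ 16883.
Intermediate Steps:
Z(l, c) = c + c*l**2 (Z(l, c) = l**2*c + c = c*l**2 + c = c + c*l**2)
Q(W) = 4*W**2 (Q(W) = (2*W)*(2*W) = 4*W**2)
k(x, B) = sqrt(2)*sqrt(x) (k(x, B) = sqrt(2*x) = sqrt(2)*sqrt(x))
Q(65) - k(Z(6, 4), -4*(0 + 6)) = 4*65**2 - sqrt(2)*sqrt(4*(1 + 6**2)) = 4*4225 - sqrt(2)*sqrt(4*(1 + 36)) = 16900 - sqrt(2)*sqrt(4*37) = 16900 - sqrt(2)*sqrt(148) = 16900 - sqrt(2)*2*sqrt(37) = 16900 - 2*sqrt(74)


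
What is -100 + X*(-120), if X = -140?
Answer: 16700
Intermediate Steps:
-100 + X*(-120) = -100 - 140*(-120) = -100 + 16800 = 16700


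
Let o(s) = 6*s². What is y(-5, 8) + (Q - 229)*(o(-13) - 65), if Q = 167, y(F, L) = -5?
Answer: -58843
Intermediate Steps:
y(-5, 8) + (Q - 229)*(o(-13) - 65) = -5 + (167 - 229)*(6*(-13)² - 65) = -5 - 62*(6*169 - 65) = -5 - 62*(1014 - 65) = -5 - 62*949 = -5 - 58838 = -58843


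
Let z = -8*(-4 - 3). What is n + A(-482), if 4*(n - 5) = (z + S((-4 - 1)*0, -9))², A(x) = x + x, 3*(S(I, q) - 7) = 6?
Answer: 389/4 ≈ 97.250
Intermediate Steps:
S(I, q) = 9 (S(I, q) = 7 + (⅓)*6 = 7 + 2 = 9)
z = 56 (z = -8*(-7) = 56)
A(x) = 2*x
n = 4245/4 (n = 5 + (56 + 9)²/4 = 5 + (¼)*65² = 5 + (¼)*4225 = 5 + 4225/4 = 4245/4 ≈ 1061.3)
n + A(-482) = 4245/4 + 2*(-482) = 4245/4 - 964 = 389/4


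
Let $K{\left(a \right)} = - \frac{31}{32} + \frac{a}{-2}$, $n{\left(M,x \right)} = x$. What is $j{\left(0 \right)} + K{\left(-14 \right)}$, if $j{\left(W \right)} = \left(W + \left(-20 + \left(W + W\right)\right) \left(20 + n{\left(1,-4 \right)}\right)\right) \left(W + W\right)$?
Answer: $\frac{193}{32} \approx 6.0313$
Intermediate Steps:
$K{\left(a \right)} = - \frac{31}{32} - \frac{a}{2}$ ($K{\left(a \right)} = \left(-31\right) \frac{1}{32} + a \left(- \frac{1}{2}\right) = - \frac{31}{32} - \frac{a}{2}$)
$j{\left(W \right)} = 2 W \left(-320 + 33 W\right)$ ($j{\left(W \right)} = \left(W + \left(-20 + \left(W + W\right)\right) \left(20 - 4\right)\right) \left(W + W\right) = \left(W + \left(-20 + 2 W\right) 16\right) 2 W = \left(W + \left(-320 + 32 W\right)\right) 2 W = \left(-320 + 33 W\right) 2 W = 2 W \left(-320 + 33 W\right)$)
$j{\left(0 \right)} + K{\left(-14 \right)} = 2 \cdot 0 \left(-320 + 33 \cdot 0\right) - - \frac{193}{32} = 2 \cdot 0 \left(-320 + 0\right) + \left(- \frac{31}{32} + 7\right) = 2 \cdot 0 \left(-320\right) + \frac{193}{32} = 0 + \frac{193}{32} = \frac{193}{32}$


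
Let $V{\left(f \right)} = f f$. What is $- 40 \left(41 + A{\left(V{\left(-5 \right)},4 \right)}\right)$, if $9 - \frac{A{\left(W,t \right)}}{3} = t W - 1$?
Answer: $9160$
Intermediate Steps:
$V{\left(f \right)} = f^{2}$
$A{\left(W,t \right)} = 30 - 3 W t$ ($A{\left(W,t \right)} = 27 - 3 \left(t W - 1\right) = 27 - 3 \left(W t - 1\right) = 27 - 3 \left(-1 + W t\right) = 27 - \left(-3 + 3 W t\right) = 30 - 3 W t$)
$- 40 \left(41 + A{\left(V{\left(-5 \right)},4 \right)}\right) = - 40 \left(41 + \left(30 - 3 \left(-5\right)^{2} \cdot 4\right)\right) = - 40 \left(41 + \left(30 - 75 \cdot 4\right)\right) = - 40 \left(41 + \left(30 - 300\right)\right) = - 40 \left(41 - 270\right) = \left(-40\right) \left(-229\right) = 9160$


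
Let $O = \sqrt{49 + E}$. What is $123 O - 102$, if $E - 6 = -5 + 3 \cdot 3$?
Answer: $-102 + 123 \sqrt{59} \approx 842.78$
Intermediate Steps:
$E = 10$ ($E = 6 + \left(-5 + 3 \cdot 3\right) = 6 + \left(-5 + 9\right) = 6 + 4 = 10$)
$O = \sqrt{59}$ ($O = \sqrt{49 + 10} = \sqrt{59} \approx 7.6811$)
$123 O - 102 = 123 \sqrt{59} - 102 = -102 + 123 \sqrt{59}$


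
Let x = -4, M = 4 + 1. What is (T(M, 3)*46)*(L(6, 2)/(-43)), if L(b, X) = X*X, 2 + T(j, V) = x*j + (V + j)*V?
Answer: -368/43 ≈ -8.5581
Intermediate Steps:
M = 5
T(j, V) = -2 - 4*j + V*(V + j) (T(j, V) = -2 + (-4*j + (V + j)*V) = -2 + (-4*j + V*(V + j)) = -2 - 4*j + V*(V + j))
L(b, X) = X**2
(T(M, 3)*46)*(L(6, 2)/(-43)) = ((-2 + 3**2 - 4*5 + 3*5)*46)*(2**2/(-43)) = ((-2 + 9 - 20 + 15)*46)*(4*(-1/43)) = (2*46)*(-4/43) = 92*(-4/43) = -368/43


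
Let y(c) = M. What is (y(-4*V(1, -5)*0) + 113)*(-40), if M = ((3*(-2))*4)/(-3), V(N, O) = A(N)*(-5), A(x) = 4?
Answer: -4840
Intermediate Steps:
V(N, O) = -20 (V(N, O) = 4*(-5) = -20)
M = 8 (M = -6*4*(-⅓) = -24*(-⅓) = 8)
y(c) = 8
(y(-4*V(1, -5)*0) + 113)*(-40) = (8 + 113)*(-40) = 121*(-40) = -4840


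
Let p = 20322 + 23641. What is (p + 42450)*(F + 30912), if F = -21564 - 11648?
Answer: -198749900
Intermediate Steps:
F = -33212
p = 43963
(p + 42450)*(F + 30912) = (43963 + 42450)*(-33212 + 30912) = 86413*(-2300) = -198749900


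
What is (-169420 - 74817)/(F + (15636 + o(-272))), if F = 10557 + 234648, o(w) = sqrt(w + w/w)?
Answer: -63707023317/68038027552 + 244237*I*sqrt(271)/68038027552 ≈ -0.93634 + 5.9094e-5*I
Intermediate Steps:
o(w) = sqrt(1 + w) (o(w) = sqrt(w + 1) = sqrt(1 + w))
F = 245205
(-169420 - 74817)/(F + (15636 + o(-272))) = (-169420 - 74817)/(245205 + (15636 + sqrt(1 - 272))) = -244237/(245205 + (15636 + sqrt(-271))) = -244237/(245205 + (15636 + I*sqrt(271))) = -244237/(260841 + I*sqrt(271))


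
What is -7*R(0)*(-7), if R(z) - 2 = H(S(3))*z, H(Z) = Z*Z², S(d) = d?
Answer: 98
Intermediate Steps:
H(Z) = Z³
R(z) = 2 + 27*z (R(z) = 2 + 3³*z = 2 + 27*z)
-7*R(0)*(-7) = -7*(2 + 27*0)*(-7) = -7*(2 + 0)*(-7) = -7*2*(-7) = -14*(-7) = 98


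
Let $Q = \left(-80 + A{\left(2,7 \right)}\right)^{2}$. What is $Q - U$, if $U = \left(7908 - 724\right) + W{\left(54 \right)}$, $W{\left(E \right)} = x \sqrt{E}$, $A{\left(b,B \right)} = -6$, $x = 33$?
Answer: $212 - 99 \sqrt{6} \approx -30.499$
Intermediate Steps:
$Q = 7396$ ($Q = \left(-80 - 6\right)^{2} = \left(-86\right)^{2} = 7396$)
$W{\left(E \right)} = 33 \sqrt{E}$
$U = 7184 + 99 \sqrt{6}$ ($U = \left(7908 - 724\right) + 33 \sqrt{54} = \left(7908 - 724\right) + 33 \cdot 3 \sqrt{6} = 7184 + 99 \sqrt{6} \approx 7426.5$)
$Q - U = 7396 - \left(7184 + 99 \sqrt{6}\right) = 212 - 99 \sqrt{6}$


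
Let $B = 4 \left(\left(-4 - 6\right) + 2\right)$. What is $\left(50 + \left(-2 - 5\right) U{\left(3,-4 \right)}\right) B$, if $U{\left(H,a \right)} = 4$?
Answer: $-704$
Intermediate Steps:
$B = -32$ ($B = 4 \left(\left(-4 - 6\right) + 2\right) = 4 \left(-10 + 2\right) = 4 \left(-8\right) = -32$)
$\left(50 + \left(-2 - 5\right) U{\left(3,-4 \right)}\right) B = \left(50 + \left(-2 - 5\right) 4\right) \left(-32\right) = \left(50 - 28\right) \left(-32\right) = 22 \left(-32\right) = -704$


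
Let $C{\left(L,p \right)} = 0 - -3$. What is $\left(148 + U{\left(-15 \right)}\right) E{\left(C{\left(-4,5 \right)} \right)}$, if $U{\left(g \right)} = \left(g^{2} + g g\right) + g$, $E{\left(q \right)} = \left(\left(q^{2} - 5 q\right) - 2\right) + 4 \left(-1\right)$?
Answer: $-6996$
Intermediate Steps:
$C{\left(L,p \right)} = 3$ ($C{\left(L,p \right)} = 0 + 3 = 3$)
$E{\left(q \right)} = -6 + q^{2} - 5 q$ ($E{\left(q \right)} = \left(-2 + q^{2} - 5 q\right) - 4 = -6 + q^{2} - 5 q$)
$U{\left(g \right)} = g + 2 g^{2}$ ($U{\left(g \right)} = \left(g^{2} + g^{2}\right) + g = 2 g^{2} + g = g + 2 g^{2}$)
$\left(148 + U{\left(-15 \right)}\right) E{\left(C{\left(-4,5 \right)} \right)} = \left(148 - 15 \left(1 + 2 \left(-15\right)\right)\right) \left(-6 + 3^{2} - 15\right) = \left(148 - 15 \left(1 - 30\right)\right) \left(-6 + 9 - 15\right) = \left(148 - -435\right) \left(-12\right) = \left(148 + 435\right) \left(-12\right) = 583 \left(-12\right) = -6996$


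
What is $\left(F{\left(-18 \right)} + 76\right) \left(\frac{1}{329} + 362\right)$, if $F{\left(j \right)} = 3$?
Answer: $\frac{9408821}{329} \approx 28598.0$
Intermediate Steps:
$\left(F{\left(-18 \right)} + 76\right) \left(\frac{1}{329} + 362\right) = \left(3 + 76\right) \left(\frac{1}{329} + 362\right) = 79 \left(\frac{1}{329} + 362\right) = 79 \cdot \frac{119099}{329} = \frac{9408821}{329}$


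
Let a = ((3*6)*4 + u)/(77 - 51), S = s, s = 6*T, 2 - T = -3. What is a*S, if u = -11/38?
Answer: 40875/494 ≈ 82.743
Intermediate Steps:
T = 5 (T = 2 - 1*(-3) = 2 + 3 = 5)
u = -11/38 (u = -11*1/38 = -11/38 ≈ -0.28947)
s = 30 (s = 6*5 = 30)
S = 30
a = 2725/988 (a = ((3*6)*4 - 11/38)/(77 - 51) = (18*4 - 11/38)/26 = (72 - 11/38)*(1/26) = (2725/38)*(1/26) = 2725/988 ≈ 2.7581)
a*S = (2725/988)*30 = 40875/494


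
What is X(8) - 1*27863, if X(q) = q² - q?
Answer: -27807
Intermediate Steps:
X(8) - 1*27863 = 8*(-1 + 8) - 1*27863 = 8*7 - 27863 = 56 - 27863 = -27807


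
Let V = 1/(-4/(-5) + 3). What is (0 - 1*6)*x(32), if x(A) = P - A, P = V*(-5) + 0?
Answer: 3798/19 ≈ 199.89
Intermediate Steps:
V = 5/19 (V = 1/(-4*(-⅕) + 3) = 1/(⅘ + 3) = 1/(19/5) = 5/19 ≈ 0.26316)
P = -25/19 (P = (5/19)*(-5) + 0 = -25/19 + 0 = -25/19 ≈ -1.3158)
x(A) = -25/19 - A
(0 - 1*6)*x(32) = (0 - 1*6)*(-25/19 - 1*32) = (0 - 6)*(-25/19 - 32) = -6*(-633/19) = 3798/19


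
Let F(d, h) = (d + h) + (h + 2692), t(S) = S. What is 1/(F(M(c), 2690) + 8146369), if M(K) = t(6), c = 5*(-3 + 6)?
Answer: 1/8154447 ≈ 1.2263e-7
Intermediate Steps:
c = 15 (c = 5*3 = 15)
M(K) = 6
F(d, h) = 2692 + d + 2*h (F(d, h) = (d + h) + (2692 + h) = 2692 + d + 2*h)
1/(F(M(c), 2690) + 8146369) = 1/((2692 + 6 + 2*2690) + 8146369) = 1/((2692 + 6 + 5380) + 8146369) = 1/(8078 + 8146369) = 1/8154447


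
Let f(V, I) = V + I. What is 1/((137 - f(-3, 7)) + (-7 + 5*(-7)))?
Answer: 1/91 ≈ 0.010989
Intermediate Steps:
f(V, I) = I + V
1/((137 - f(-3, 7)) + (-7 + 5*(-7))) = 1/((137 - (7 - 3)) + (-7 + 5*(-7))) = 1/((137 - 1*4) + (-7 - 35)) = 1/((137 - 4) - 42) = 1/(133 - 42) = 1/91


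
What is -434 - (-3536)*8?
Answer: 27854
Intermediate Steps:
-434 - (-3536)*8 = -434 - 68*(-416) = -434 + 28288 = 27854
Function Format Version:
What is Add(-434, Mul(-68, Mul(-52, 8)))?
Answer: 27854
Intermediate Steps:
Add(-434, Mul(-68, Mul(-52, 8))) = Add(-434, Mul(-68, -416)) = Add(-434, 28288) = 27854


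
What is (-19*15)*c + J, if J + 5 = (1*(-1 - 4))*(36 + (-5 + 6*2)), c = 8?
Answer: -2500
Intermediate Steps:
J = -220 (J = -5 + (1*(-1 - 4))*(36 + (-5 + 6*2)) = -5 + (1*(-5))*(36 + (-5 + 12)) = -5 - 5*(36 + 7) = -5 - 5*43 = -5 - 215 = -220)
(-19*15)*c + J = -19*15*8 - 220 = -285*8 - 220 = -2280 - 220 = -2500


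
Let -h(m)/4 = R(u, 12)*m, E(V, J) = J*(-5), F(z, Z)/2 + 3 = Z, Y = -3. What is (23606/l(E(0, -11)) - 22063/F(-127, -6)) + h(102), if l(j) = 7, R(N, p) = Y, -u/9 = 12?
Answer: 733573/126 ≈ 5822.0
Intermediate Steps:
u = -108 (u = -9*12 = -108)
R(N, p) = -3
F(z, Z) = -6 + 2*Z
E(V, J) = -5*J
h(m) = 12*m (h(m) = -(-12)*m = 12*m)
(23606/l(E(0, -11)) - 22063/F(-127, -6)) + h(102) = (23606/7 - 22063/(-6 + 2*(-6))) + 12*102 = (23606*(1/7) - 22063/(-6 - 12)) + 1224 = (23606/7 - 22063/(-18)) + 1224 = (23606/7 - 22063*(-1/18)) + 1224 = (23606/7 + 22063/18) + 1224 = 579349/126 + 1224 = 733573/126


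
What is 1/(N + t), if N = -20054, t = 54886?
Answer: 1/34832 ≈ 2.8709e-5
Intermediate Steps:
1/(N + t) = 1/(-20054 + 54886) = 1/34832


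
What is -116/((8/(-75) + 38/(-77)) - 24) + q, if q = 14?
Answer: 1329412/71033 ≈ 18.715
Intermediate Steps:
-116/((8/(-75) + 38/(-77)) - 24) + q = -116/((8/(-75) + 38/(-77)) - 24) + 14 = -116/((8*(-1/75) + 38*(-1/77)) - 24) + 14 = -116/((-8/75 - 38/77) - 24) + 14 = -116/(-3466/5775 - 24) + 14 = -116/(-142066/5775) + 14 = -5775/142066*(-116) + 14 = 334950/71033 + 14 = 1329412/71033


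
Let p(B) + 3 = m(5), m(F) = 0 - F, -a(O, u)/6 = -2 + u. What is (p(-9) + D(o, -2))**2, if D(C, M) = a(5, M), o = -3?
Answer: 256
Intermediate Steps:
a(O, u) = 12 - 6*u (a(O, u) = -6*(-2 + u) = 12 - 6*u)
D(C, M) = 12 - 6*M
m(F) = -F
p(B) = -8 (p(B) = -3 - 1*5 = -3 - 5 = -8)
(p(-9) + D(o, -2))**2 = (-8 + (12 - 6*(-2)))**2 = (-8 + (12 + 12))**2 = (-8 + 24)**2 = 16**2 = 256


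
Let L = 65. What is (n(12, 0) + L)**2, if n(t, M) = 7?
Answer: 5184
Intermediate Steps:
(n(12, 0) + L)**2 = (7 + 65)**2 = 72**2 = 5184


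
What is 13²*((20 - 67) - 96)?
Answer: -24167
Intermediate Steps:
13²*((20 - 67) - 96) = 169*(-47 - 96) = 169*(-143) = -24167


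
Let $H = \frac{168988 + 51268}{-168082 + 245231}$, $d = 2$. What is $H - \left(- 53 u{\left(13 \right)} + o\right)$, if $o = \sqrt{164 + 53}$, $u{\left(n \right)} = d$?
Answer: $\frac{8398050}{77149} - \sqrt{217} \approx 94.124$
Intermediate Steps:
$u{\left(n \right)} = 2$
$o = \sqrt{217} \approx 14.731$
$H = \frac{220256}{77149} \approx 2.8549$
$H - \left(- 53 u{\left(13 \right)} + o\right) = \frac{220256}{77149} - \left(\left(-53\right) 2 + \sqrt{217}\right) = \frac{220256}{77149} - \left(-106 + \sqrt{217}\right) = \frac{220256}{77149} + \left(106 - \sqrt{217}\right) = \frac{8398050}{77149} - \sqrt{217}$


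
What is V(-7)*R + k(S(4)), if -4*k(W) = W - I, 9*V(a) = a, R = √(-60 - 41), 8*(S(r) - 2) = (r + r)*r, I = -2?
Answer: -2 - 7*I*√101/9 ≈ -2.0 - 7.8166*I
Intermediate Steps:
S(r) = 2 + r²/4 (S(r) = 2 + ((r + r)*r)/8 = 2 + ((2*r)*r)/8 = 2 + (2*r²)/8 = 2 + r²/4)
R = I*√101 (R = √(-101) = I*√101 ≈ 10.05*I)
V(a) = a/9
k(W) = -½ - W/4 (k(W) = -(W - 1*(-2))/4 = -(W + 2)/4 = -(2 + W)/4 = -½ - W/4)
V(-7)*R + k(S(4)) = ((⅑)*(-7))*(I*√101) + (-½ - (2 + (¼)*4²)/4) = -7*I*√101/9 + (-½ - (2 + (¼)*16)/4) = -7*I*√101/9 + (-½ - (2 + 4)/4) = -7*I*√101/9 + (-½ - ¼*6) = -7*I*√101/9 + (-½ - 3/2) = -7*I*√101/9 - 2 = -2 - 7*I*√101/9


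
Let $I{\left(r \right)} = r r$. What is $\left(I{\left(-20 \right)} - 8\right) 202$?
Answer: $79184$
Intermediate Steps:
$I{\left(r \right)} = r^{2}$
$\left(I{\left(-20 \right)} - 8\right) 202 = \left(\left(-20\right)^{2} - 8\right) 202 = \left(400 - 8\right) 202 = 392 \cdot 202 = 79184$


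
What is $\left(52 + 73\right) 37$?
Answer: $4625$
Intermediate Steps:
$\left(52 + 73\right) 37 = 125 \cdot 37 = 4625$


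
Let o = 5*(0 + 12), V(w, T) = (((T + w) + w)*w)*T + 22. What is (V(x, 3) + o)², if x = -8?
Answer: 155236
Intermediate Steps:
V(w, T) = 22 + T*w*(T + 2*w) (V(w, T) = ((T + 2*w)*w)*T + 22 = (w*(T + 2*w))*T + 22 = T*w*(T + 2*w) + 22 = 22 + T*w*(T + 2*w))
o = 60 (o = 5*12 = 60)
(V(x, 3) + o)² = ((22 - 8*3² + 2*3*(-8)²) + 60)² = ((22 - 8*9 + 2*3*64) + 60)² = ((22 - 72 + 384) + 60)² = (334 + 60)² = 394² = 155236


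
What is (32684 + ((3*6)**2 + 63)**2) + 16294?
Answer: 198747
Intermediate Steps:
(32684 + ((3*6)**2 + 63)**2) + 16294 = (32684 + (18**2 + 63)**2) + 16294 = (32684 + (324 + 63)**2) + 16294 = (32684 + 387**2) + 16294 = (32684 + 149769) + 16294 = 182453 + 16294 = 198747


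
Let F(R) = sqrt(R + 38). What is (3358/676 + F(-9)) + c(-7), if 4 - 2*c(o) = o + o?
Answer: 4721/338 + sqrt(29) ≈ 19.353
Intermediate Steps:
c(o) = 2 - o (c(o) = 2 - (o + o)/2 = 2 - o)
F(R) = sqrt(38 + R)
(3358/676 + F(-9)) + c(-7) = (3358/676 + sqrt(38 - 9)) + (2 - 1*(-7)) = (3358*(1/676) + sqrt(29)) + (2 + 7) = (1679/338 + sqrt(29)) + 9 = 4721/338 + sqrt(29)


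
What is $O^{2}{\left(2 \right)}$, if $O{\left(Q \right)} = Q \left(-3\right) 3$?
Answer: $324$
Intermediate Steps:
$O{\left(Q \right)} = - 9 Q$ ($O{\left(Q \right)} = - 3 Q 3 = - 9 Q$)
$O^{2}{\left(2 \right)} = \left(\left(-9\right) 2\right)^{2} = \left(-18\right)^{2} = 324$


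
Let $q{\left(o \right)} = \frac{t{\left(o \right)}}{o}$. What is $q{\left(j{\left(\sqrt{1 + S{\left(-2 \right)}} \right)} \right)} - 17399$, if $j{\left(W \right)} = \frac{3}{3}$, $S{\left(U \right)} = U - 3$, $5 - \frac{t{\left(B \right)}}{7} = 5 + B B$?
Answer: $-17406$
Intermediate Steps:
$t{\left(B \right)} = - 7 B^{2}$ ($t{\left(B \right)} = 35 - 7 \left(5 + B B\right) = 35 - 7 \left(5 + B^{2}\right) = 35 - \left(35 + 7 B^{2}\right) = - 7 B^{2}$)
$S{\left(U \right)} = -3 + U$ ($S{\left(U \right)} = U - 3 = -3 + U$)
$j{\left(W \right)} = 1$ ($j{\left(W \right)} = 3 \cdot \frac{1}{3} = 1$)
$q{\left(o \right)} = - 7 o$ ($q{\left(o \right)} = \frac{\left(-7\right) o^{2}}{o} = - 7 o$)
$q{\left(j{\left(\sqrt{1 + S{\left(-2 \right)}} \right)} \right)} - 17399 = \left(-7\right) 1 - 17399 = -7 - 17399 = -17406$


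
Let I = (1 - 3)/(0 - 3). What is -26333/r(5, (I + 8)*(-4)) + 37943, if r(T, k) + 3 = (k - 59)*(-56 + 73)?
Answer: 181674197/4786 ≈ 37960.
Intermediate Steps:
I = 2/3 (I = -2/(-3) = -2*(-1/3) = 2/3 ≈ 0.66667)
r(T, k) = -1006 + 17*k (r(T, k) = -3 + (k - 59)*(-56 + 73) = -3 + (-59 + k)*17 = -3 + (-1003 + 17*k) = -1006 + 17*k)
-26333/r(5, (I + 8)*(-4)) + 37943 = -26333/(-1006 + 17*((2/3 + 8)*(-4))) + 37943 = -26333/(-1006 + 17*((26/3)*(-4))) + 37943 = -26333/(-1006 + 17*(-104/3)) + 37943 = -26333/(-1006 - 1768/3) + 37943 = -26333/(-4786/3) + 37943 = -26333*(-3/4786) + 37943 = 78999/4786 + 37943 = 181674197/4786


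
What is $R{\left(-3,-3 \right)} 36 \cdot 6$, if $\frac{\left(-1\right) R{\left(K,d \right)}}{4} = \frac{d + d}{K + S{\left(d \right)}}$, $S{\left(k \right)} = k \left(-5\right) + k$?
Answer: $576$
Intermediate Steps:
$S{\left(k \right)} = - 4 k$ ($S{\left(k \right)} = - 5 k + k = - 4 k$)
$R{\left(K,d \right)} = - \frac{8 d}{K - 4 d}$ ($R{\left(K,d \right)} = - 4 \frac{d + d}{K - 4 d} = - 4 \frac{2 d}{K - 4 d} = - \frac{8 d}{K - 4 d}$)
$R{\left(-3,-3 \right)} 36 \cdot 6 = 8 \left(-3\right) \frac{1}{\left(-1\right) \left(-3\right) + 4 \left(-3\right)} 36 \cdot 6 = 8 \left(-3\right) \frac{1}{3 - 12} \cdot 36 \cdot 6 = 8 \left(-3\right) \frac{1}{-9} \cdot 36 \cdot 6 = 8 \left(-3\right) \left(- \frac{1}{9}\right) 36 \cdot 6 = \frac{8}{3} \cdot 36 \cdot 6 = 96 \cdot 6 = 576$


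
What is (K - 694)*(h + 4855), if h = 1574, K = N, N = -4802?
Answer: -35333784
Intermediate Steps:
K = -4802
(K - 694)*(h + 4855) = (-4802 - 694)*(1574 + 4855) = -5496*6429 = -35333784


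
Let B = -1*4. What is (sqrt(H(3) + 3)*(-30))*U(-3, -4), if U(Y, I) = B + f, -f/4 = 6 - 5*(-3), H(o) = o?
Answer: 2640*sqrt(6) ≈ 6466.7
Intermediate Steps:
f = -84 (f = -4*(6 - 5*(-3)) = -4*(6 + 15) = -4*21 = -84)
B = -4
U(Y, I) = -88 (U(Y, I) = -4 - 84 = -88)
(sqrt(H(3) + 3)*(-30))*U(-3, -4) = (sqrt(3 + 3)*(-30))*(-88) = (sqrt(6)*(-30))*(-88) = -30*sqrt(6)*(-88) = 2640*sqrt(6)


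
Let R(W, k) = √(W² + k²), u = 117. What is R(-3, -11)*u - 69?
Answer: -69 + 117*√130 ≈ 1265.0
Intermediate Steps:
R(-3, -11)*u - 69 = √((-3)² + (-11)²)*117 - 69 = √(9 + 121)*117 - 69 = √130*117 - 69 = 117*√130 - 69 = -69 + 117*√130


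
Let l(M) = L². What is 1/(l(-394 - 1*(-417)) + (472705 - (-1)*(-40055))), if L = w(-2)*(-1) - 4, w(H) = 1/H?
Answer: 4/1730649 ≈ 2.3113e-6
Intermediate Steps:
w(H) = 1/H
L = -7/2 (L = -1/(-2) - 4 = -½*(-1) - 4 = ½ - 4 = -7/2 ≈ -3.5000)
l(M) = 49/4 (l(M) = (-7/2)² = 49/4)
1/(l(-394 - 1*(-417)) + (472705 - (-1)*(-40055))) = 1/(49/4 + (472705 - (-1)*(-40055))) = 1/(49/4 + (472705 - 1*40055)) = 1/(49/4 + (472705 - 40055)) = 1/(49/4 + 432650) = 1/(1730649/4) = 4/1730649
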